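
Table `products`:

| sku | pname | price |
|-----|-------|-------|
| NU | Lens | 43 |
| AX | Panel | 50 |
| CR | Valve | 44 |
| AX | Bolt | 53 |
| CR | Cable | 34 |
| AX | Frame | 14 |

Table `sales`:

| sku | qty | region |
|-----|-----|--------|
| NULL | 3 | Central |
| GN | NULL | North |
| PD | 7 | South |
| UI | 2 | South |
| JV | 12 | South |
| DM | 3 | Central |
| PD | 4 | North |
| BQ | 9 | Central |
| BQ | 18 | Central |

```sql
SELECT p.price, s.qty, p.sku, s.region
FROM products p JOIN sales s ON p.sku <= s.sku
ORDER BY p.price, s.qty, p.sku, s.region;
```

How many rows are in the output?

39

INNER JOIN keeps only pairs where the ON condition holds.
Matching on p.sku <= s.sku. A NULL in a compared column never satisfies the condition.
Matched pairs: 39.
Total: 39 rows.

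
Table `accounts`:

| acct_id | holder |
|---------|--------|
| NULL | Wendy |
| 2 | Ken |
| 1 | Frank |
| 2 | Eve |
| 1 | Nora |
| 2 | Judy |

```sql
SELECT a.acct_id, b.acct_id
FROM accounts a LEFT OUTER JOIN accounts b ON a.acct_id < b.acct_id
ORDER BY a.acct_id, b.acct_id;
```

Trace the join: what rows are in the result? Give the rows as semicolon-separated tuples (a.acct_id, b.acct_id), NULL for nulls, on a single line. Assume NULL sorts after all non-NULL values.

(1, 2); (1, 2); (1, 2); (1, 2); (1, 2); (1, 2); (2, NULL); (2, NULL); (2, NULL); (NULL, NULL)

LEFT JOIN keeps every row from `accounts a`; unmatched rows get NULL for `accounts b`'s columns.
Matching on a.acct_id < b.acct_id. A NULL in a compared column never satisfies the condition.
Matched pairs: 6; unmatched a rows kept: 4.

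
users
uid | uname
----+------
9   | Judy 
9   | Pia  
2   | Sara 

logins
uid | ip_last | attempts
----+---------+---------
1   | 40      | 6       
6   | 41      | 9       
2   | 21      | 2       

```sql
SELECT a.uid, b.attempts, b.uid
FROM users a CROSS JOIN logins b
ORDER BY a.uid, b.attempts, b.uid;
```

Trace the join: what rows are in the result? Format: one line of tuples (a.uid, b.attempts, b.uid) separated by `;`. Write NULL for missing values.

CROSS JOIN pairs every row of `users` with every row of `logins`: 3 × 3 = 9 rows.
After projecting and ordering:
a.uid | b.attempts | b.uid
2 | 2 | 2
2 | 6 | 1
2 | 9 | 6
9 | 2 | 2
9 | 2 | 2
9 | 6 | 1
9 | 6 | 1
9 | 9 | 6
9 | 9 | 6

(2, 2, 2); (2, 6, 1); (2, 9, 6); (9, 2, 2); (9, 2, 2); (9, 6, 1); (9, 6, 1); (9, 9, 6); (9, 9, 6)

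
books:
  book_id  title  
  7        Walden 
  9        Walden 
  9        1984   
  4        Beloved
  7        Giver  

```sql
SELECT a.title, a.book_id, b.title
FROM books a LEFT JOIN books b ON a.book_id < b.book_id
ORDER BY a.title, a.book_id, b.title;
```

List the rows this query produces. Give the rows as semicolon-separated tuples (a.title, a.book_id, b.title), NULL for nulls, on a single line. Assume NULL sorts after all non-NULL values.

(1984, 9, NULL); (Beloved, 4, 1984); (Beloved, 4, Giver); (Beloved, 4, Walden); (Beloved, 4, Walden); (Giver, 7, 1984); (Giver, 7, Walden); (Walden, 7, 1984); (Walden, 7, Walden); (Walden, 9, NULL)

LEFT JOIN keeps every row from `books a`; unmatched rows get NULL for `books b`'s columns.
Matching on a.book_id < b.book_id.
- a[0] book_id=7 → 2 match(es) in b → 2 row(s).
- a[1] book_id=9 → no match; kept with NULLs on the b side.
- a[2] book_id=9 → no match; kept with NULLs on the b side.
- a[3] book_id=4 → 4 match(es) in b → 4 row(s).
- a[4] book_id=7 → 2 match(es) in b → 2 row(s).
After projecting and ordering:
a.title | a.book_id | b.title
1984 | 9 | NULL
Beloved | 4 | 1984
Beloved | 4 | Giver
Beloved | 4 | Walden
Beloved | 4 | Walden
Giver | 7 | 1984
Giver | 7 | Walden
Walden | 7 | 1984
Walden | 7 | Walden
Walden | 9 | NULL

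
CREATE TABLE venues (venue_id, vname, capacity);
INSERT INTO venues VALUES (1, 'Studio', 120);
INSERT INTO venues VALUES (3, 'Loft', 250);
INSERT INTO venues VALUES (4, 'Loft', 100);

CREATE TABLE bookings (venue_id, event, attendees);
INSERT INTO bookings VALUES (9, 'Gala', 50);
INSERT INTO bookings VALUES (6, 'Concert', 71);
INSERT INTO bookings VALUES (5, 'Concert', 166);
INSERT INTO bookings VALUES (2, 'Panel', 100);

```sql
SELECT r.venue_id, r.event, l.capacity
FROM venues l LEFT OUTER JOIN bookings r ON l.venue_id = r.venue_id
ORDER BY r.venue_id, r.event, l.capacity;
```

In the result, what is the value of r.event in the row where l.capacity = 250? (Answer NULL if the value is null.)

LEFT JOIN keeps every row from `venues`; unmatched rows get NULL for `bookings`'s columns.
Matching on l.venue_id = r.venue_id.
- l (venue_id=1) has no partner → padded with NULL.
- l (venue_id=3) has no partner → padded with NULL.
- l (venue_id=4) has no partner → padded with NULL.

NULL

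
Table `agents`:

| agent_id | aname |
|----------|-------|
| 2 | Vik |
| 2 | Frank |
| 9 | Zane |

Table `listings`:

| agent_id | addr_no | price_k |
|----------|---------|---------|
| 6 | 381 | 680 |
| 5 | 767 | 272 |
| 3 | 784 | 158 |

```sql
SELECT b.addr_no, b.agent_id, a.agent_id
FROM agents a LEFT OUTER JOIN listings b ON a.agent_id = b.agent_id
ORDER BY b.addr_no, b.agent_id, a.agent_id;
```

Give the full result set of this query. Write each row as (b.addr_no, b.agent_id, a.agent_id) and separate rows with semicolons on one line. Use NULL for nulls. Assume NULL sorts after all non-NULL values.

(NULL, NULL, 2); (NULL, NULL, 2); (NULL, NULL, 9)

LEFT JOIN keeps every row from `agents`; unmatched rows get NULL for `listings`'s columns.
Matching on a.agent_id = b.agent_id.
Matched pairs: 0; unmatched a rows kept: 3.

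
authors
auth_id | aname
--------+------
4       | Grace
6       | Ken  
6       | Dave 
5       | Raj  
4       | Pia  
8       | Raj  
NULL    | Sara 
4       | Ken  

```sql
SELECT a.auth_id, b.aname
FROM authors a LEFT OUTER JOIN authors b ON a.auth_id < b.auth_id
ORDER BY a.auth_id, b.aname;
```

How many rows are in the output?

19

LEFT JOIN keeps every row from `authors a`; unmatched rows get NULL for `authors b`'s columns.
Matching on a.auth_id < b.auth_id. A NULL in a compared column never satisfies the condition.
- auth_id=4: 4 matching b row(s), so 4 row(s) emitted.
- auth_id=6: 1 matching b row(s), so 1 row(s) emitted.
- auth_id=6: 1 matching b row(s), so 1 row(s) emitted.
- auth_id=5: 3 matching b row(s), so 3 row(s) emitted.
- auth_id=4: 4 matching b row(s), so 4 row(s) emitted.
- auth_id=8: no b row matches, row kept with b columns NULL.
- auth_id=NULL: no b row matches, row kept with b columns NULL.
- auth_id=4: 4 matching b row(s), so 4 row(s) emitted.
Total: 17 matched + 2 padded = 19 rows.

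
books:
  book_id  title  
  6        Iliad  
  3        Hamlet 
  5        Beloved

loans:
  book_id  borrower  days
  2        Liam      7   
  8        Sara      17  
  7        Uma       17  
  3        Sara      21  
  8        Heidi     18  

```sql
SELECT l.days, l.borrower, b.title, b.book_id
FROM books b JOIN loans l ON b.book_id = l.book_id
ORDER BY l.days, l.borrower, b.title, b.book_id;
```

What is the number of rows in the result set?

INNER JOIN keeps only pairs where the ON condition holds.
Matching on b.book_id = l.book_id.
Matched pairs: 1.
Total: 1 rows.

1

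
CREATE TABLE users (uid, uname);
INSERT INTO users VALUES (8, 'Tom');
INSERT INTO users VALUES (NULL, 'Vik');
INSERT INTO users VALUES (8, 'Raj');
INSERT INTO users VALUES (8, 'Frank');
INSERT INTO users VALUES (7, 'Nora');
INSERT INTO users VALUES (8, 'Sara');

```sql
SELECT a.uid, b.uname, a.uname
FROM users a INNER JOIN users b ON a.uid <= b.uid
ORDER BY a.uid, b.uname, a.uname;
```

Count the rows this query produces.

21

INNER JOIN keeps only pairs where the ON condition holds.
Matching on a.uid <= b.uid. A NULL in a compared column never satisfies the condition.
- a[0] uid=8 → 4 match(es) in b → 4 row(s).
- a[1] uid=NULL → no match; dropped.
- a[2] uid=8 → 4 match(es) in b → 4 row(s).
- a[3] uid=8 → 4 match(es) in b → 4 row(s).
- a[4] uid=7 → 5 match(es) in b → 5 row(s).
- a[5] uid=8 → 4 match(es) in b → 4 row(s).
Total: 21 rows.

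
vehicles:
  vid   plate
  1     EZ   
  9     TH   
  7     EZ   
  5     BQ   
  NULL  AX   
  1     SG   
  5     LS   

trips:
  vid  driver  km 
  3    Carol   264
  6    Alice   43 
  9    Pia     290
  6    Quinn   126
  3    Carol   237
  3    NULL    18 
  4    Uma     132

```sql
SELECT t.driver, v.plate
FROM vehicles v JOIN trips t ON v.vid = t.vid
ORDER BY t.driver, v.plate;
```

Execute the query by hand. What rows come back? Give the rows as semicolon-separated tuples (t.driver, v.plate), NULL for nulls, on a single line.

INNER JOIN keeps only pairs where the ON condition holds.
Matching on v.vid = t.vid. A NULL in a compared column never satisfies the condition.
- v row (vid=1): no match → dropped.
- v row (vid=9): matches 1 t row(s) → 1 output row(s).
- v row (vid=7): no match → dropped.
- v row (vid=5): no match → dropped.
- v row (vid=NULL): no match → dropped.
- v row (vid=1): no match → dropped.
- v row (vid=5): no match → dropped.
After projecting and ordering:
t.driver | v.plate
Pia | TH

(Pia, TH)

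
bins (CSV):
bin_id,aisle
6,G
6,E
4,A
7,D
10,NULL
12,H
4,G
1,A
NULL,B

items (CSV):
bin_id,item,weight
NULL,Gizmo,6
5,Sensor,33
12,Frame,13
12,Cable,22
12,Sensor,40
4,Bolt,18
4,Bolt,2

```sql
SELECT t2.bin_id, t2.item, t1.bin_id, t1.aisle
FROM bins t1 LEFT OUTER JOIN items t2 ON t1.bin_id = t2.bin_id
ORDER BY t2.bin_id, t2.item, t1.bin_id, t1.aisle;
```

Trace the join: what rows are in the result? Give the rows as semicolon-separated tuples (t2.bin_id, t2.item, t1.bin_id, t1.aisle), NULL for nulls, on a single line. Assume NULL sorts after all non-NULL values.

LEFT JOIN keeps every row from `bins`; unmatched rows get NULL for `items`'s columns.
Matching on t1.bin_id = t2.bin_id. A NULL in a compared column never satisfies the condition.
Matched pairs: 7; unmatched t1 rows kept: 6.

(4, Bolt, 4, A); (4, Bolt, 4, A); (4, Bolt, 4, G); (4, Bolt, 4, G); (12, Cable, 12, H); (12, Frame, 12, H); (12, Sensor, 12, H); (NULL, NULL, 1, A); (NULL, NULL, 6, E); (NULL, NULL, 6, G); (NULL, NULL, 7, D); (NULL, NULL, 10, NULL); (NULL, NULL, NULL, B)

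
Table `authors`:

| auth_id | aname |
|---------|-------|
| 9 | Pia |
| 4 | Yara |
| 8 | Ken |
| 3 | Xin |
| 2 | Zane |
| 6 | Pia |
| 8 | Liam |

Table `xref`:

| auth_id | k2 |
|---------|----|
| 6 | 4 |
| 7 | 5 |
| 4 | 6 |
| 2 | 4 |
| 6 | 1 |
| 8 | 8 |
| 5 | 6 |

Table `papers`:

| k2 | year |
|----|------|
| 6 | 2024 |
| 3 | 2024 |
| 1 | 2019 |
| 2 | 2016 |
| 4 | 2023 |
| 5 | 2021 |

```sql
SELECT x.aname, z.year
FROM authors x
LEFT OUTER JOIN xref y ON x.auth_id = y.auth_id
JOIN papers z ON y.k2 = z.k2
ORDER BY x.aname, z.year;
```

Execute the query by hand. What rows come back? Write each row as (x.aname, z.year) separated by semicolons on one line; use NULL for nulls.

(Pia, 2019); (Pia, 2023); (Yara, 2024); (Zane, 2023)

Joins associate left-to-right: authors LEFT JOIN xref on auth_id gives 8 intermediate row(s).
Then INNER JOIN `papers z` on k2: keep only rows whose y.k2 appears in z.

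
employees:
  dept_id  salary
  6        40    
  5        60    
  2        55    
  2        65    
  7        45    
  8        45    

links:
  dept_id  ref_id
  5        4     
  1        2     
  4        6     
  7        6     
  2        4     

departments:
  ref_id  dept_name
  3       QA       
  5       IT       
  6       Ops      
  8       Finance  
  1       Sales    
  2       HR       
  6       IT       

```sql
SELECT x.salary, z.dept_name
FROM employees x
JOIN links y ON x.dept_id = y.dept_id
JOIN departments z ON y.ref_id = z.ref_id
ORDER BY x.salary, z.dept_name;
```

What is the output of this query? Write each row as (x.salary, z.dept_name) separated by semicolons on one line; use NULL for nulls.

Joins associate left-to-right: employees INNER JOIN links on dept_id gives 4 intermediate row(s).
Then INNER JOIN `departments z` on ref_id: keep only rows whose y.ref_id appears in z.

(45, IT); (45, Ops)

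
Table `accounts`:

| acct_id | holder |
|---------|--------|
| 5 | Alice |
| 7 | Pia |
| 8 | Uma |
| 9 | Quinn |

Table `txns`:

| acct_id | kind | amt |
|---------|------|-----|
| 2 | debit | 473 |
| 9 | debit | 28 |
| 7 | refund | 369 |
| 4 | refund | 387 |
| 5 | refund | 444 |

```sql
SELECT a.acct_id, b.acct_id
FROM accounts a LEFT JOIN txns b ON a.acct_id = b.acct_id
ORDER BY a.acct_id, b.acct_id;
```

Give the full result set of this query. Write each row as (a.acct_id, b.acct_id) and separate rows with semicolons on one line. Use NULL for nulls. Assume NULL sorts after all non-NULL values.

(5, 5); (7, 7); (8, NULL); (9, 9)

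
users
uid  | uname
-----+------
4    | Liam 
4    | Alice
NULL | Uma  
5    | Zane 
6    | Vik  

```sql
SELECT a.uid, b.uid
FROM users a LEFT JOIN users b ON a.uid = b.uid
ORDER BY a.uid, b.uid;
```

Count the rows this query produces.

7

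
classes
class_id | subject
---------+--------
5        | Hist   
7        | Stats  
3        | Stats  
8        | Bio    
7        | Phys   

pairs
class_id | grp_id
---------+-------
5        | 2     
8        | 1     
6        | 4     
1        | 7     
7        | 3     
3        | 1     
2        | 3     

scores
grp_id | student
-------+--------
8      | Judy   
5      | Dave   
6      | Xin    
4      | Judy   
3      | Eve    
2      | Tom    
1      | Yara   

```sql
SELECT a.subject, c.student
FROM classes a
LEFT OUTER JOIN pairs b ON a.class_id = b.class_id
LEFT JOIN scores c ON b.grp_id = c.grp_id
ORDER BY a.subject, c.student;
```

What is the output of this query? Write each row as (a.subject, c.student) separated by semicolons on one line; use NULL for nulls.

Step 1 — a LEFT JOIN b on class_id → 5 row(s).
Then LEFT JOIN `scores c` on grp_id: each of those 5 rows is kept; rows whose b.grp_id has no match in c get NULL for c's columns.

(Bio, Yara); (Hist, Tom); (Phys, Eve); (Stats, Eve); (Stats, Yara)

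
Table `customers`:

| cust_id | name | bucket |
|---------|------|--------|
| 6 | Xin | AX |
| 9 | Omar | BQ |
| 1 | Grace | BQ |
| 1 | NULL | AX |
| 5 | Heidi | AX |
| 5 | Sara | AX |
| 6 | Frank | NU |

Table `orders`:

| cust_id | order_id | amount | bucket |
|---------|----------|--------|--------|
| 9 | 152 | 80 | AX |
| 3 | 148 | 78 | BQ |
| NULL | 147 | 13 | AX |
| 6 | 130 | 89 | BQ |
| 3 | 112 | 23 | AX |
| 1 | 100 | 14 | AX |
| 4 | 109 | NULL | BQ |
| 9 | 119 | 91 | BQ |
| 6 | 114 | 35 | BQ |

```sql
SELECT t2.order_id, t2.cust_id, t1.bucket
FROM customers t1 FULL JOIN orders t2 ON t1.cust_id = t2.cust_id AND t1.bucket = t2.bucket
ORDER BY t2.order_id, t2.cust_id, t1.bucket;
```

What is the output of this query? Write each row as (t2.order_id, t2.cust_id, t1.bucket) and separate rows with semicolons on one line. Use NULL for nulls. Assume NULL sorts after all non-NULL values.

(100, 1, AX); (109, 4, NULL); (112, 3, NULL); (114, 6, NULL); (119, 9, BQ); (130, 6, NULL); (147, NULL, NULL); (148, 3, NULL); (152, 9, NULL); (NULL, NULL, AX); (NULL, NULL, AX); (NULL, NULL, AX); (NULL, NULL, BQ); (NULL, NULL, NU)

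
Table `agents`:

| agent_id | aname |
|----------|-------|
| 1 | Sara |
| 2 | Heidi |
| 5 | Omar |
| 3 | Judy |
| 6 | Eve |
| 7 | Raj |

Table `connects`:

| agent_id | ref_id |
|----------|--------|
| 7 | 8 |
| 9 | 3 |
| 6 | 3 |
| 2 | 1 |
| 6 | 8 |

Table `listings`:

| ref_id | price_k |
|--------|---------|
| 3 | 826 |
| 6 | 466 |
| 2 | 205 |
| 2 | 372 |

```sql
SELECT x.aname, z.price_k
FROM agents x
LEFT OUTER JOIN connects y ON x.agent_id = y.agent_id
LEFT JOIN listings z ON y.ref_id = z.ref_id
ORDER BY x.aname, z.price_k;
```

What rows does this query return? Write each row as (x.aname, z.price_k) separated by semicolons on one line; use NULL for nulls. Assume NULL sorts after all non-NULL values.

(Eve, 826); (Eve, NULL); (Heidi, NULL); (Judy, NULL); (Omar, NULL); (Raj, NULL); (Sara, NULL)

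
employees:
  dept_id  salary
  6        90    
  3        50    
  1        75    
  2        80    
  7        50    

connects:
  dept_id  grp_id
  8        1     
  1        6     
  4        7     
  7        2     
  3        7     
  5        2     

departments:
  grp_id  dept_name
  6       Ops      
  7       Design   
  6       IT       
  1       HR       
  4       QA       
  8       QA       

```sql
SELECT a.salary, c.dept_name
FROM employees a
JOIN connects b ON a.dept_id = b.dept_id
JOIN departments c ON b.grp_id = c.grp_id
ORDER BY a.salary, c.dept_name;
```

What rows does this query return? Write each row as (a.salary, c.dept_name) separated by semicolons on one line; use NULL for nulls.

Step 1 — a INNER JOIN b on dept_id → 3 row(s).
Then INNER JOIN `departments c` on grp_id: keep only rows whose b.grp_id appears in c.

(50, Design); (75, IT); (75, Ops)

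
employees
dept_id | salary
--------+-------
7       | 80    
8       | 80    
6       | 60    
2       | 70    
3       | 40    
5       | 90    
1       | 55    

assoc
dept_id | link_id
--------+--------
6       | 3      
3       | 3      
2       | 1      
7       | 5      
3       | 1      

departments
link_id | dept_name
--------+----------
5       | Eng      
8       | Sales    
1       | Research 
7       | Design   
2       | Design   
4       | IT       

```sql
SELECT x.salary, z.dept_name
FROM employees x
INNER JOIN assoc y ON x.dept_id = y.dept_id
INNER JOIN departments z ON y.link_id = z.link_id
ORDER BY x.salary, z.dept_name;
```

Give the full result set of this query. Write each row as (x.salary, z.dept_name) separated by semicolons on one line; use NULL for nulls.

(40, Research); (70, Research); (80, Eng)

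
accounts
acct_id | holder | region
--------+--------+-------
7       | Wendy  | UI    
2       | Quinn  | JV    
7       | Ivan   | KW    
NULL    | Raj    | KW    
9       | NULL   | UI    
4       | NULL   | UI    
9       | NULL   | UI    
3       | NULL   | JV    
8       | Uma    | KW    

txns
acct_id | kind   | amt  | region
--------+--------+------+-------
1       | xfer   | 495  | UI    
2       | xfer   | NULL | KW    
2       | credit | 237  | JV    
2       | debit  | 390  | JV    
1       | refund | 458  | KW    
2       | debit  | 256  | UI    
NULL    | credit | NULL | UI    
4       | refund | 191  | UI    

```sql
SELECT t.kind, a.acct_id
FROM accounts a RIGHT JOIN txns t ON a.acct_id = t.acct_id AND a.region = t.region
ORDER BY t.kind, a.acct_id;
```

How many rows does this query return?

8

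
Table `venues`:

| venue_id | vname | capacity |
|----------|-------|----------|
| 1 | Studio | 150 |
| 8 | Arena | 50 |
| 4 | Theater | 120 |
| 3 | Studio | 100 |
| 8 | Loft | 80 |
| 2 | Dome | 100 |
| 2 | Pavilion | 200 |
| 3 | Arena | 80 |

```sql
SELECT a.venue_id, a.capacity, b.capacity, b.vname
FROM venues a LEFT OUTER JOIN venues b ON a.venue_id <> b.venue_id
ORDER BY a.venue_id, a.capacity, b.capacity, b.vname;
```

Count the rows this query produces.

LEFT JOIN keeps every row from `venues a`; unmatched rows get NULL for `venues b`'s columns.
Matching on a.venue_id <> b.venue_id.
- venue_id=1: 7 matching b row(s), so 7 row(s) emitted.
- venue_id=8: 6 matching b row(s), so 6 row(s) emitted.
- venue_id=4: 7 matching b row(s), so 7 row(s) emitted.
- venue_id=3: 6 matching b row(s), so 6 row(s) emitted.
- venue_id=8: 6 matching b row(s), so 6 row(s) emitted.
- venue_id=2: 6 matching b row(s), so 6 row(s) emitted.
- venue_id=2: 6 matching b row(s), so 6 row(s) emitted.
- venue_id=3: 6 matching b row(s), so 6 row(s) emitted.
Total: 50 rows.

50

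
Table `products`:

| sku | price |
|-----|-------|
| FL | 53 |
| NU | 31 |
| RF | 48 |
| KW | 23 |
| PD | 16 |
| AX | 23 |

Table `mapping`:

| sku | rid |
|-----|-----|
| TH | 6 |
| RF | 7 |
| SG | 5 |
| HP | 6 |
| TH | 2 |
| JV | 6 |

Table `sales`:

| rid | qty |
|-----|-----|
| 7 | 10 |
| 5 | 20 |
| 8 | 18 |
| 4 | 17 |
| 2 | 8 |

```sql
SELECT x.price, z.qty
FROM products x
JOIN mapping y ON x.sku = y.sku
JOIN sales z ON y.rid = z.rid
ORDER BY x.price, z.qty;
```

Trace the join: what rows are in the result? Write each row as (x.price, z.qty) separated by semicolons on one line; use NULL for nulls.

Evaluate left to right. First `products x INNER JOIN mapping y` on sku: 1 row(s).
Then INNER JOIN `sales z` on rid: keep only rows whose y.rid appears in z.

(48, 10)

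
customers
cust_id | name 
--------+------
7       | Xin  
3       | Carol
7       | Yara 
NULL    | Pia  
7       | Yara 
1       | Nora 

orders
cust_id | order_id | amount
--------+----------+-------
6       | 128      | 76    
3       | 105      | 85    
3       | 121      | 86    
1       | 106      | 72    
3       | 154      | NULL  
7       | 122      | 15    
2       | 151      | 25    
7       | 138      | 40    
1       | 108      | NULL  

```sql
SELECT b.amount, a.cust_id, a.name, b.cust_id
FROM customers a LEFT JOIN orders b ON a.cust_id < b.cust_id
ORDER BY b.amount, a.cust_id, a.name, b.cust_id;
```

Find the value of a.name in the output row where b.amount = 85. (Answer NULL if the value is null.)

LEFT JOIN keeps every row from `customers`; unmatched rows get NULL for `orders`'s columns.
Matching on a.cust_id < b.cust_id. A NULL in a compared column never satisfies the condition.
Matched pairs: 10; unmatched a rows kept: 4.

Nora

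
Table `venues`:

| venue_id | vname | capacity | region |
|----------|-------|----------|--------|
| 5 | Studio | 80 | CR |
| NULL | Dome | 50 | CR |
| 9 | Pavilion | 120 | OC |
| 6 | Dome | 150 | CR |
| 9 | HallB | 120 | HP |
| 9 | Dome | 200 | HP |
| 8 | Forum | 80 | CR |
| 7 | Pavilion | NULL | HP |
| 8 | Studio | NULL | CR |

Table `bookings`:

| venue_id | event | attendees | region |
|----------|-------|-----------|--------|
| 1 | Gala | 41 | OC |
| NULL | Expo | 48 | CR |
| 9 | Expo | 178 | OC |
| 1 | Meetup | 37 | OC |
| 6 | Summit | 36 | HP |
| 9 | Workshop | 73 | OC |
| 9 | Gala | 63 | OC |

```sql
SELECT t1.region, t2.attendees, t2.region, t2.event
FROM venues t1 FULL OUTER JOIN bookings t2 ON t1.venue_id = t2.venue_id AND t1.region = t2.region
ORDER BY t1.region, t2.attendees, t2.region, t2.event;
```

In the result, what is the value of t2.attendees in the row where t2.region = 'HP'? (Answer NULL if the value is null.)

36

FULL OUTER JOIN keeps every row from both sides; unmatched rows get NULL for the other side's columns.
Matching on t1.venue_id = t2.venue_id AND t1.region = t2.region. A NULL in a compared column never satisfies the condition.
- t1 (venue_id=5, region=CR) has no partner → padded with NULL.
- t1 (venue_id=NULL, region=CR) has no partner → padded with NULL.
- t1 (venue_id=9, region=OC) pairs with 3 row(s) of t2.
- t1 (venue_id=6, region=CR) has no partner → padded with NULL.
- t1 (venue_id=9, region=HP) has no partner → padded with NULL.
- t1 (venue_id=9, region=HP) has no partner → padded with NULL.
- t1 (venue_id=8, region=CR) has no partner → padded with NULL.
- t1 (venue_id=7, region=HP) has no partner → padded with NULL.
- t1 (venue_id=8, region=CR) has no partner → padded with NULL.
- 4 row(s) from t2 found no t1 partner → padded with NULL.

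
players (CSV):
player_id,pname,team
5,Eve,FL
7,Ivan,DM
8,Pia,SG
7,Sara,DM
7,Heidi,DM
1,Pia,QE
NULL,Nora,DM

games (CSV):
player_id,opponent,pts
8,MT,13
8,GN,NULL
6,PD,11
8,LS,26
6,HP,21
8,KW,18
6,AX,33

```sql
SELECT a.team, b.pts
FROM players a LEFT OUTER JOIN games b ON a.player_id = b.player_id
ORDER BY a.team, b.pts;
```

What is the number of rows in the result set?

LEFT JOIN keeps every row from `players`; unmatched rows get NULL for `games`'s columns.
Matching on a.player_id = b.player_id. A NULL in a compared column never satisfies the condition.
- a row (player_id=5): no match → kept, b columns NULL.
- a row (player_id=7): no match → kept, b columns NULL.
- a row (player_id=8): matches 4 b row(s) → 4 output row(s).
- a row (player_id=7): no match → kept, b columns NULL.
- a row (player_id=7): no match → kept, b columns NULL.
- a row (player_id=1): no match → kept, b columns NULL.
- a row (player_id=NULL): no match → kept, b columns NULL.
Total: 4 matched + 6 padded = 10 rows.

10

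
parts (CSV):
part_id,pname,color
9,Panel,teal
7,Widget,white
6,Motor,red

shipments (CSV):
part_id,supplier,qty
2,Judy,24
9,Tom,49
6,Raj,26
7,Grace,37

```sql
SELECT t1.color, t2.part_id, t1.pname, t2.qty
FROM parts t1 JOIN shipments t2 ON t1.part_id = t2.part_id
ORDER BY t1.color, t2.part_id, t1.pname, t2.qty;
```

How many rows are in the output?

3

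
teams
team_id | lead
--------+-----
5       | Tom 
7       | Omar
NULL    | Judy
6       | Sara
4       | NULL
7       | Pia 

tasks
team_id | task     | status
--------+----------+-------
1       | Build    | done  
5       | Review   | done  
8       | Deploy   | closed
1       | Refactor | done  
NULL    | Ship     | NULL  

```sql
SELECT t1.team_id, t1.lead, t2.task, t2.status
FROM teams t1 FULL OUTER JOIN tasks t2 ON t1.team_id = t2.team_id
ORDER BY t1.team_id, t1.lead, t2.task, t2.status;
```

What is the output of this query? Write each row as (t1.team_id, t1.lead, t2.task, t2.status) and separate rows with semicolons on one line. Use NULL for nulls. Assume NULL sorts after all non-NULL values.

FULL OUTER JOIN keeps every row from both sides; unmatched rows get NULL for the other side's columns.
Matching on t1.team_id = t2.team_id. A NULL in a compared column never satisfies the condition.
Matched pairs: 1; unmatched t1 rows kept: 5; unmatched t2 rows kept: 4.

(4, NULL, NULL, NULL); (5, Tom, Review, done); (6, Sara, NULL, NULL); (7, Omar, NULL, NULL); (7, Pia, NULL, NULL); (NULL, Judy, NULL, NULL); (NULL, NULL, Build, done); (NULL, NULL, Deploy, closed); (NULL, NULL, Refactor, done); (NULL, NULL, Ship, NULL)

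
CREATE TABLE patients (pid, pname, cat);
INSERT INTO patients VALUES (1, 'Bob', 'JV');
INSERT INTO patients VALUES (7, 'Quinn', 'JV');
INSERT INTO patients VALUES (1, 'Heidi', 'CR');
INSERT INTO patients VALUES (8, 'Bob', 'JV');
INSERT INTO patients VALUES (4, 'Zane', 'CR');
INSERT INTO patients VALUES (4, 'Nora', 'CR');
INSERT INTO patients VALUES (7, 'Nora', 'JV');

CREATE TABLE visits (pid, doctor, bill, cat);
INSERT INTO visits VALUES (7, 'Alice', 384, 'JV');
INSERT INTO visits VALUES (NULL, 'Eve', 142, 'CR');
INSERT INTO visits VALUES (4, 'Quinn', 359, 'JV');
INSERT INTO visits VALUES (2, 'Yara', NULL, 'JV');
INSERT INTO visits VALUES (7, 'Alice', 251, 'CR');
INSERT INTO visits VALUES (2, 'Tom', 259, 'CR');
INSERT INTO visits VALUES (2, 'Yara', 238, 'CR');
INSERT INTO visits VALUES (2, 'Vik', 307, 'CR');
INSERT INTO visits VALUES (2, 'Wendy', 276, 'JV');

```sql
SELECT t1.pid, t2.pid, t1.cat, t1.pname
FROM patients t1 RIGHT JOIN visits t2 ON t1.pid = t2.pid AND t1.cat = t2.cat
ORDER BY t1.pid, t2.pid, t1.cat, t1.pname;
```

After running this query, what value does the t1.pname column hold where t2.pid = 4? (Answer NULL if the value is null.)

NULL

RIGHT JOIN keeps every row from `visits`; unmatched rows get NULL for `patients`'s columns.
Matching on t1.pid = t2.pid AND t1.cat = t2.cat. A NULL in a compared column never satisfies the condition.
- t1[0] pid=1, cat=JV → no match.
- t1[1] pid=7, cat=JV → 1 match(es) in t2 → 1 row(s).
- t1[2] pid=1, cat=CR → no match.
- t1[3] pid=8, cat=JV → no match.
- t1[4] pid=4, cat=CR → no match.
- t1[5] pid=4, cat=CR → no match.
- t1[6] pid=7, cat=JV → 1 match(es) in t2 → 1 row(s).
- 8 row(s) from t2 found no t1 partner → padded with NULL.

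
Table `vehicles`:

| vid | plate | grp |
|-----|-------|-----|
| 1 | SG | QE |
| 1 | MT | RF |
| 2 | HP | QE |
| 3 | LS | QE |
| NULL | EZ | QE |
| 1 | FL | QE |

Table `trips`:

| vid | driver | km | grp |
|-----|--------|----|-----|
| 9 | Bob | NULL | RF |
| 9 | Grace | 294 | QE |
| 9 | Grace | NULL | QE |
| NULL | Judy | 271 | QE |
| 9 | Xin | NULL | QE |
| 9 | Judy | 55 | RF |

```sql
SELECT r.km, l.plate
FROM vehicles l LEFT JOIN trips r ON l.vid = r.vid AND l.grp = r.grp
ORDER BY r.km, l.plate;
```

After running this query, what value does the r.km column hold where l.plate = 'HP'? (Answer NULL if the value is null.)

NULL

LEFT JOIN keeps every row from `vehicles`; unmatched rows get NULL for `trips`'s columns.
Matching on l.vid = r.vid AND l.grp = r.grp. A NULL in a compared column never satisfies the condition.
- vid=1, grp=QE: no r row matches, row kept with r columns NULL.
- vid=1, grp=RF: no r row matches, row kept with r columns NULL.
- vid=2, grp=QE: no r row matches, row kept with r columns NULL.
- vid=3, grp=QE: no r row matches, row kept with r columns NULL.
- vid=NULL, grp=QE: no r row matches, row kept with r columns NULL.
- vid=1, grp=QE: no r row matches, row kept with r columns NULL.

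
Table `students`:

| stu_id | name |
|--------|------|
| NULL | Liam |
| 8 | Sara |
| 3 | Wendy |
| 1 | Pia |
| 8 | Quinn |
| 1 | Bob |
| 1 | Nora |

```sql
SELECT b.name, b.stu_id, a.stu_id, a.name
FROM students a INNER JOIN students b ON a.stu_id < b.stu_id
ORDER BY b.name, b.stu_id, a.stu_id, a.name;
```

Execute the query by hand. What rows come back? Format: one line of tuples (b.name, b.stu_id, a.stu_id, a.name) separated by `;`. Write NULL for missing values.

(Quinn, 8, 1, Bob); (Quinn, 8, 1, Nora); (Quinn, 8, 1, Pia); (Quinn, 8, 3, Wendy); (Sara, 8, 1, Bob); (Sara, 8, 1, Nora); (Sara, 8, 1, Pia); (Sara, 8, 3, Wendy); (Wendy, 3, 1, Bob); (Wendy, 3, 1, Nora); (Wendy, 3, 1, Pia)

INNER JOIN keeps only pairs where the ON condition holds.
Matching on a.stu_id < b.stu_id. A NULL in a compared column never satisfies the condition.
Matched pairs: 11.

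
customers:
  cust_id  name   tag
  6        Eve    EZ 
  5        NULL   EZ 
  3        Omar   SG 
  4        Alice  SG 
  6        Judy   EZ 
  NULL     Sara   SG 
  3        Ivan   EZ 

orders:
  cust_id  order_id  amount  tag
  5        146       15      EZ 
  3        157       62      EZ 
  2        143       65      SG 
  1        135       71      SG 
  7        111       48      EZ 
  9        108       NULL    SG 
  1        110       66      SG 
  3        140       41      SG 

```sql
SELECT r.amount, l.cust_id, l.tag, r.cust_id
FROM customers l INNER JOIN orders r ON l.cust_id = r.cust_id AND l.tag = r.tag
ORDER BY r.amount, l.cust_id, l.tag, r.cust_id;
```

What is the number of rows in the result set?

INNER JOIN keeps only pairs where the ON condition holds.
Matching on l.cust_id = r.cust_id AND l.tag = r.tag. A NULL in a compared column never satisfies the condition.
- cust_id=6, tag=EZ: no matching r row, dropped.
- cust_id=5, tag=EZ: 1 matching r row(s), so 1 row(s) emitted.
- cust_id=3, tag=SG: 1 matching r row(s), so 1 row(s) emitted.
- cust_id=4, tag=SG: no matching r row, dropped.
- cust_id=6, tag=EZ: no matching r row, dropped.
- cust_id=NULL, tag=SG: no matching r row, dropped.
- cust_id=3, tag=EZ: 1 matching r row(s), so 1 row(s) emitted.
Total: 3 rows.

3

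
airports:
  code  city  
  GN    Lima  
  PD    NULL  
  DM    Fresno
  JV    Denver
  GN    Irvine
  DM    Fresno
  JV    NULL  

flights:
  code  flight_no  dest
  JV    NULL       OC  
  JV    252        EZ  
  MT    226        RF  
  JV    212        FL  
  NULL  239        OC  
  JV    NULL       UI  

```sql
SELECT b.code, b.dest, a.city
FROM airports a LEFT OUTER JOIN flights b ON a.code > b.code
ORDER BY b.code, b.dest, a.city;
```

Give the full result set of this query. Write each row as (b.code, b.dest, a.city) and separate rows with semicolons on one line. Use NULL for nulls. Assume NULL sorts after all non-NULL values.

LEFT JOIN keeps every row from `airports`; unmatched rows get NULL for `flights`'s columns.
Matching on a.code > b.code. A NULL in a compared column never satisfies the condition.
- a[0] code=GN → no match; kept with NULLs on the b side.
- a[1] code=PD → 5 match(es) in b → 5 row(s).
- a[2] code=DM → no match; kept with NULLs on the b side.
- a[3] code=JV → no match; kept with NULLs on the b side.
- a[4] code=GN → no match; kept with NULLs on the b side.
- a[5] code=DM → no match; kept with NULLs on the b side.
- a[6] code=JV → no match; kept with NULLs on the b side.

(JV, EZ, NULL); (JV, FL, NULL); (JV, OC, NULL); (JV, UI, NULL); (MT, RF, NULL); (NULL, NULL, Denver); (NULL, NULL, Fresno); (NULL, NULL, Fresno); (NULL, NULL, Irvine); (NULL, NULL, Lima); (NULL, NULL, NULL)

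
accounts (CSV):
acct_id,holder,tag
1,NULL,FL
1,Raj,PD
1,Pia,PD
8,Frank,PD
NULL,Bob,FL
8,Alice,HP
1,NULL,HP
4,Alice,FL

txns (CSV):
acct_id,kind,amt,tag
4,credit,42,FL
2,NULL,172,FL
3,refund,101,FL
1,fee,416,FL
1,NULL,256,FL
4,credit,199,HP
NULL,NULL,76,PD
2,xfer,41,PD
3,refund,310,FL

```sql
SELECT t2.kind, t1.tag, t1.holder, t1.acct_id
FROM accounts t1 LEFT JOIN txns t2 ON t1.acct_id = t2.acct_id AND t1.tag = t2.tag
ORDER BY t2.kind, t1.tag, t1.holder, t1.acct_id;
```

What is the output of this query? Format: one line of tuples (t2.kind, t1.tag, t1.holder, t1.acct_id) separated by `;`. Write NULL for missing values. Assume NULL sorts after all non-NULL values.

(credit, FL, Alice, 4); (fee, FL, NULL, 1); (NULL, FL, Bob, NULL); (NULL, FL, NULL, 1); (NULL, HP, Alice, 8); (NULL, HP, NULL, 1); (NULL, PD, Frank, 8); (NULL, PD, Pia, 1); (NULL, PD, Raj, 1)

LEFT JOIN keeps every row from `accounts`; unmatched rows get NULL for `txns`'s columns.
Matching on t1.acct_id = t2.acct_id AND t1.tag = t2.tag. A NULL in a compared column never satisfies the condition.
- t1 (acct_id=1, tag=FL) pairs with 2 row(s) of t2.
- t1 (acct_id=1, tag=PD) has no partner → padded with NULL.
- t1 (acct_id=1, tag=PD) has no partner → padded with NULL.
- t1 (acct_id=8, tag=PD) has no partner → padded with NULL.
- t1 (acct_id=NULL, tag=FL) has no partner → padded with NULL.
- t1 (acct_id=8, tag=HP) has no partner → padded with NULL.
- t1 (acct_id=1, tag=HP) has no partner → padded with NULL.
- t1 (acct_id=4, tag=FL) pairs with 1 row(s) of t2.
After projecting and ordering:
t2.kind | t1.tag | t1.holder | t1.acct_id
credit | FL | Alice | 4
fee | FL | NULL | 1
NULL | FL | Bob | NULL
NULL | FL | NULL | 1
NULL | HP | Alice | 8
NULL | HP | NULL | 1
NULL | PD | Frank | 8
NULL | PD | Pia | 1
NULL | PD | Raj | 1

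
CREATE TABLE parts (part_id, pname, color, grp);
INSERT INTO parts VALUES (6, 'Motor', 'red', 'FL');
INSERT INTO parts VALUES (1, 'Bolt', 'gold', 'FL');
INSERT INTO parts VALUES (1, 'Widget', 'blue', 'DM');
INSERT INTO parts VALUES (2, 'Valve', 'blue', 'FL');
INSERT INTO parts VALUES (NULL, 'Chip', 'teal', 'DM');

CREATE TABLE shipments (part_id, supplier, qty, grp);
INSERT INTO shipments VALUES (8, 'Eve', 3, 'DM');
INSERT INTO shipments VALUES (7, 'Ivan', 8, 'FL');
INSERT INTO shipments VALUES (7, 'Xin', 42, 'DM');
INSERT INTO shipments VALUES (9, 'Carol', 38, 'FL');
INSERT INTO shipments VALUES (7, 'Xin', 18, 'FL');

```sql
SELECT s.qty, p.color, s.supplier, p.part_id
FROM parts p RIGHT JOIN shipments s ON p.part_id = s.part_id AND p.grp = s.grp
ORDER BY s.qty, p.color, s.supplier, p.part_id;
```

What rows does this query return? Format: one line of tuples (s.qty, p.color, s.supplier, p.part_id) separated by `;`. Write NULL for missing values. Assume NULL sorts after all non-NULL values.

RIGHT JOIN keeps every row from `shipments`; unmatched rows get NULL for `parts`'s columns.
Matching on p.part_id = s.part_id AND p.grp = s.grp. A NULL in a compared column never satisfies the condition.
Matched pairs: 0; unmatched s rows kept: 5.

(3, NULL, Eve, NULL); (8, NULL, Ivan, NULL); (18, NULL, Xin, NULL); (38, NULL, Carol, NULL); (42, NULL, Xin, NULL)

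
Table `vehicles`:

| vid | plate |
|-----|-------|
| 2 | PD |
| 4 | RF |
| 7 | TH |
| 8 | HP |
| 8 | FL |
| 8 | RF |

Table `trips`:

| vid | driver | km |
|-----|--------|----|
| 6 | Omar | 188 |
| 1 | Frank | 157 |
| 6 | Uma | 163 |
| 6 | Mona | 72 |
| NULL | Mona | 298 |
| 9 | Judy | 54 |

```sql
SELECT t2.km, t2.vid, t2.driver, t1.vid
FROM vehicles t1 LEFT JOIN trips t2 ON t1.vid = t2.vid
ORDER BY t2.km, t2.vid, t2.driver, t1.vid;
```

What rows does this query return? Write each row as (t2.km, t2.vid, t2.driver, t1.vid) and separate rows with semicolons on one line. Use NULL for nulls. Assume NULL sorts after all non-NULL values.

LEFT JOIN keeps every row from `vehicles`; unmatched rows get NULL for `trips`'s columns.
Matching on t1.vid = t2.vid. A NULL in a compared column never satisfies the condition.
- t1[0] vid=2 → no match; kept with NULLs on the t2 side.
- t1[1] vid=4 → no match; kept with NULLs on the t2 side.
- t1[2] vid=7 → no match; kept with NULLs on the t2 side.
- t1[3] vid=8 → no match; kept with NULLs on the t2 side.
- t1[4] vid=8 → no match; kept with NULLs on the t2 side.
- t1[5] vid=8 → no match; kept with NULLs on the t2 side.
After projecting and ordering:
t2.km | t2.vid | t2.driver | t1.vid
NULL | NULL | NULL | 2
NULL | NULL | NULL | 4
NULL | NULL | NULL | 7
NULL | NULL | NULL | 8
NULL | NULL | NULL | 8
NULL | NULL | NULL | 8

(NULL, NULL, NULL, 2); (NULL, NULL, NULL, 4); (NULL, NULL, NULL, 7); (NULL, NULL, NULL, 8); (NULL, NULL, NULL, 8); (NULL, NULL, NULL, 8)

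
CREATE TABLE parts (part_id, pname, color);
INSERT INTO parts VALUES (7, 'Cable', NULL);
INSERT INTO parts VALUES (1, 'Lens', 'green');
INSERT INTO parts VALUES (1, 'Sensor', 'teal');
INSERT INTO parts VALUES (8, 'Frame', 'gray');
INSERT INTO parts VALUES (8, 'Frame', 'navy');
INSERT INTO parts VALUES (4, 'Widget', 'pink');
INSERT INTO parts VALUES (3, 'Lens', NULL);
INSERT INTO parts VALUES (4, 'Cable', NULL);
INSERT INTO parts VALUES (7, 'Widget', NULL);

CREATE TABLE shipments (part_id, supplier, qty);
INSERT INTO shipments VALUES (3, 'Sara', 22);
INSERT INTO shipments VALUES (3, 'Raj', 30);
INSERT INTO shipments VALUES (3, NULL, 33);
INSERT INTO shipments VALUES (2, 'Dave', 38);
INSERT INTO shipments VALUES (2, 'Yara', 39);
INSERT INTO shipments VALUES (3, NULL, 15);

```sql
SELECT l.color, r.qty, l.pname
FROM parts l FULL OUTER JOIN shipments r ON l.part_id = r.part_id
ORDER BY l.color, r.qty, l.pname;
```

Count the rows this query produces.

14

FULL OUTER JOIN keeps every row from both sides; unmatched rows get NULL for the other side's columns.
Matching on l.part_id = r.part_id.
Matched pairs: 4; unmatched l rows kept: 8; unmatched r rows kept: 2.
Total: 4 matched + 10 padded = 14 rows.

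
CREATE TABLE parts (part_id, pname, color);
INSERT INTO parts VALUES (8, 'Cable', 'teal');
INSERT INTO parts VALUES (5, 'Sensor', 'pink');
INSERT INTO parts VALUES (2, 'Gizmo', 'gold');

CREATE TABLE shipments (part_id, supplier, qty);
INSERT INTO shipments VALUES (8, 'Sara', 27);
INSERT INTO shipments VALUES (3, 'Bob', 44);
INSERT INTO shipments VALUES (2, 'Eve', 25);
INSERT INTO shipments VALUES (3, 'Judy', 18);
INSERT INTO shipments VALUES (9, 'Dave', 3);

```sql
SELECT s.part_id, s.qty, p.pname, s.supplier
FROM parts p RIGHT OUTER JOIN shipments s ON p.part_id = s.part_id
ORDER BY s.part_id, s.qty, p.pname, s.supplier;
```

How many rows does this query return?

5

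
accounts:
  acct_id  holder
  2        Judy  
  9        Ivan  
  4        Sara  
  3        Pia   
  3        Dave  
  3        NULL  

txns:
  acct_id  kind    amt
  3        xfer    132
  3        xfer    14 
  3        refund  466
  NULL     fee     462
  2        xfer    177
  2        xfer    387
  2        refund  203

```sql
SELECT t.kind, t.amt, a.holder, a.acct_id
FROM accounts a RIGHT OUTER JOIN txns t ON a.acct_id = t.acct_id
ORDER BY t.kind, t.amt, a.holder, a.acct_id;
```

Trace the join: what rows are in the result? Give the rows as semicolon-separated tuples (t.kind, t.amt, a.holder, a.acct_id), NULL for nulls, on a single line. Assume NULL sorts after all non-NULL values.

RIGHT JOIN keeps every row from `txns`; unmatched rows get NULL for `accounts`'s columns.
Matching on a.acct_id = t.acct_id. A NULL in a compared column never satisfies the condition.
- a row (acct_id=2): matches 3 t row(s) → 3 output row(s).
- a row (acct_id=9): no match.
- a row (acct_id=4): no match.
- a row (acct_id=3): matches 3 t row(s) → 3 output row(s).
- a row (acct_id=3): matches 3 t row(s) → 3 output row(s).
- a row (acct_id=3): matches 3 t row(s) → 3 output row(s).
- 1 row(s) from t found no a partner → padded with NULL.

(fee, 462, NULL, NULL); (refund, 203, Judy, 2); (refund, 466, Dave, 3); (refund, 466, Pia, 3); (refund, 466, NULL, 3); (xfer, 14, Dave, 3); (xfer, 14, Pia, 3); (xfer, 14, NULL, 3); (xfer, 132, Dave, 3); (xfer, 132, Pia, 3); (xfer, 132, NULL, 3); (xfer, 177, Judy, 2); (xfer, 387, Judy, 2)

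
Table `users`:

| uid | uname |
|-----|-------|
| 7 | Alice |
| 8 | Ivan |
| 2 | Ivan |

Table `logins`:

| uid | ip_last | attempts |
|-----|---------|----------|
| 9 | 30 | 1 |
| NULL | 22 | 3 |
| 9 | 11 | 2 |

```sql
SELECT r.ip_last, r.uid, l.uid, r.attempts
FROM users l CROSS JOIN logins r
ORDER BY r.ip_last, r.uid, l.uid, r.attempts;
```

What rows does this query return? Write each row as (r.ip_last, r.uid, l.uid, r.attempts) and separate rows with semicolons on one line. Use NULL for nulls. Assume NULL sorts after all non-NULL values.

(11, 9, 2, 2); (11, 9, 7, 2); (11, 9, 8, 2); (22, NULL, 2, 3); (22, NULL, 7, 3); (22, NULL, 8, 3); (30, 9, 2, 1); (30, 9, 7, 1); (30, 9, 8, 1)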